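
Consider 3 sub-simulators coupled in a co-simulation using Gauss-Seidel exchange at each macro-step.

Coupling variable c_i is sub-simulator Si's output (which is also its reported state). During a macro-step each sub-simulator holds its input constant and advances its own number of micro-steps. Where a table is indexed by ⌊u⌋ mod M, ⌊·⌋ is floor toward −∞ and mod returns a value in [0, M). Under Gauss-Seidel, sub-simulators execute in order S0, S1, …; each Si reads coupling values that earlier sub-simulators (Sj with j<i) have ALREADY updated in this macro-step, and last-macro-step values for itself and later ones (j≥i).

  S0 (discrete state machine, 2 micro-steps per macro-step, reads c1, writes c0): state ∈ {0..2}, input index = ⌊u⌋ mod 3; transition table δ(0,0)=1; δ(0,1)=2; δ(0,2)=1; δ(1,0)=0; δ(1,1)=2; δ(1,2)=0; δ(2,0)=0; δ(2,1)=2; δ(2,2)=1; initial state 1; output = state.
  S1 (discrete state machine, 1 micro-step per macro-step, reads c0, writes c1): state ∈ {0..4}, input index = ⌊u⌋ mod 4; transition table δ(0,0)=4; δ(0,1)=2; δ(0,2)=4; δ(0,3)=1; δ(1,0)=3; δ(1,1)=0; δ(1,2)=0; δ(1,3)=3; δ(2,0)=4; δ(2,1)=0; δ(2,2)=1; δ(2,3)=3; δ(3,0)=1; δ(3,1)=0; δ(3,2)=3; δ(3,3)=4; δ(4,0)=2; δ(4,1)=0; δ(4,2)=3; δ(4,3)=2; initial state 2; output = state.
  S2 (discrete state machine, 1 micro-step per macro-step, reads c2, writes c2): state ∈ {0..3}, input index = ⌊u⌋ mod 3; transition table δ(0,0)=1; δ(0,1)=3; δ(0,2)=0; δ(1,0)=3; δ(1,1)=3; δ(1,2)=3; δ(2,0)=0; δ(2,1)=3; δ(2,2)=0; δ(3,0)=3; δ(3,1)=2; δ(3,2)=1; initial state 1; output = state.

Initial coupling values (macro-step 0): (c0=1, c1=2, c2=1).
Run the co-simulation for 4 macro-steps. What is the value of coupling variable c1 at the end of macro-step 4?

macro 1: S0 reads c1=2 → after 2×micro: 1; S1 reads c0=1 → after 1×micro: 0; S2 reads c2=1 → after 1×micro: 3 ⇒ (c0=1, c1=0, c2=3)
macro 2: S0 reads c1=0 → after 2×micro: 1; S1 reads c0=1 → after 1×micro: 2; S2 reads c2=3 → after 1×micro: 3 ⇒ (c0=1, c1=2, c2=3)
macro 3: S0 reads c1=2 → after 2×micro: 1; S1 reads c0=1 → after 1×micro: 0; S2 reads c2=3 → after 1×micro: 3 ⇒ (c0=1, c1=0, c2=3)
macro 4: S0 reads c1=0 → after 2×micro: 1; S1 reads c0=1 → after 1×micro: 2; S2 reads c2=3 → after 1×micro: 3 ⇒ (c0=1, c1=2, c2=3)

c1 at macro-step 4 = 2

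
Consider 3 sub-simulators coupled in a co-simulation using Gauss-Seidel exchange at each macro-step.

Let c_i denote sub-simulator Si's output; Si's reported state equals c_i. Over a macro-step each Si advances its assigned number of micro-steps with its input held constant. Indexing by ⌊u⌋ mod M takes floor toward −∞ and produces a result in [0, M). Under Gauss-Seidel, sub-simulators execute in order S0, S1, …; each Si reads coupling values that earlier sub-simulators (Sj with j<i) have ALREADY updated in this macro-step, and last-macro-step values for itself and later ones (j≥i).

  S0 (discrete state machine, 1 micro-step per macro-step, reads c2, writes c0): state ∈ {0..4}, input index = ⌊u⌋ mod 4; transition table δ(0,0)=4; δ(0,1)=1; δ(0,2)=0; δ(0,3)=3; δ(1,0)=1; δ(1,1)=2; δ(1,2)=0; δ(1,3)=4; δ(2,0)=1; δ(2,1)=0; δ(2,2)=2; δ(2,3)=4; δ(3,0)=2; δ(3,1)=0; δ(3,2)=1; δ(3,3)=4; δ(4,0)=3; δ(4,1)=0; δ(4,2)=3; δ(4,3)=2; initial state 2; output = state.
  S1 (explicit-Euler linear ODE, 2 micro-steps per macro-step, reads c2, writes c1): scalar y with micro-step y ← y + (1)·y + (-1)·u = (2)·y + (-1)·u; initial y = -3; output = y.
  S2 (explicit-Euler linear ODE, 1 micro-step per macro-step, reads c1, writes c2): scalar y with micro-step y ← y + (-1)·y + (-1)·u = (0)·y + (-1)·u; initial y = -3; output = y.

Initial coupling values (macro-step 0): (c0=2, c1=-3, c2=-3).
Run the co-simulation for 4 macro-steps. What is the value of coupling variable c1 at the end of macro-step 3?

macro 1: S0 reads c2=-3 → after 1×micro: 0; S1 reads c2=-3 → after 2×micro: -3; S2 reads c1=-3 → after 1×micro: 3 ⇒ (c0=0, c1=-3, c2=3)
macro 2: S0 reads c2=3 → after 1×micro: 3; S1 reads c2=3 → after 2×micro: -21; S2 reads c1=-21 → after 1×micro: 21 ⇒ (c0=3, c1=-21, c2=21)
macro 3: S0 reads c2=21 → after 1×micro: 0; S1 reads c2=21 → after 2×micro: -147; S2 reads c1=-147 → after 1×micro: 147 ⇒ (c0=0, c1=-147, c2=147)
macro 4: S0 reads c2=147 → after 1×micro: 3; S1 reads c2=147 → after 2×micro: -1029; S2 reads c1=-1029 → after 1×micro: 1029 ⇒ (c0=3, c1=-1029, c2=1029)

c1 at macro-step 3 = -147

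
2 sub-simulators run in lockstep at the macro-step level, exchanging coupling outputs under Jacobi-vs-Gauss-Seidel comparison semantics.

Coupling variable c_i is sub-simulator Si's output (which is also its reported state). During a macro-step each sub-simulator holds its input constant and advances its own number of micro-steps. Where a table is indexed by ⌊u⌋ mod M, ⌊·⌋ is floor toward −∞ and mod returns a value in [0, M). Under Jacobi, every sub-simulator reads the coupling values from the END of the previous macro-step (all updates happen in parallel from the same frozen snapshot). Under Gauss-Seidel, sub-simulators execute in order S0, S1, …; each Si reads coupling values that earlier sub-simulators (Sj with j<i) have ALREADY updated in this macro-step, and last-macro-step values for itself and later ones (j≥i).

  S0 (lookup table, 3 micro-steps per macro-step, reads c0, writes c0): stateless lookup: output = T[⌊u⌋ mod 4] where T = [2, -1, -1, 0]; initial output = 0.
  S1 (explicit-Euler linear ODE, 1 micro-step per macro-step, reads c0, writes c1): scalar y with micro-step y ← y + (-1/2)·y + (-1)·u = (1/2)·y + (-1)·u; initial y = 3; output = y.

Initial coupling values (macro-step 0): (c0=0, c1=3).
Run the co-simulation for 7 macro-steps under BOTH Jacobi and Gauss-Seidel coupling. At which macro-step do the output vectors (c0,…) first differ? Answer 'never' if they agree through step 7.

first divergence at macro-step: 1

[Jacobi] macro 1: S0 reads c0=0 → after 3×micro: 2; S1 reads c0=0 → after 1×micro: 3/2 ⇒ (c0=2, c1=3/2)
[Jacobi] macro 2: S0 reads c0=2 → after 3×micro: -1; S1 reads c0=2 → after 1×micro: -5/4 ⇒ (c0=-1, c1=-5/4)
[Jacobi] macro 3: S0 reads c0=-1 → after 3×micro: 0; S1 reads c0=-1 → after 1×micro: 3/8 ⇒ (c0=0, c1=3/8)
[Jacobi] macro 4: S0 reads c0=0 → after 3×micro: 2; S1 reads c0=0 → after 1×micro: 3/16 ⇒ (c0=2, c1=3/16)
[Jacobi] macro 5: S0 reads c0=2 → after 3×micro: -1; S1 reads c0=2 → after 1×micro: -61/32 ⇒ (c0=-1, c1=-61/32)
[Jacobi] macro 6: S0 reads c0=-1 → after 3×micro: 0; S1 reads c0=-1 → after 1×micro: 3/64 ⇒ (c0=0, c1=3/64)
[Jacobi] macro 7: S0 reads c0=0 → after 3×micro: 2; S1 reads c0=0 → after 1×micro: 3/128 ⇒ (c0=2, c1=3/128)
[Gauss-Seidel] macro 1: S0 reads c0=0 → after 3×micro: 2; S1 reads c0=2 → after 1×micro: -1/2 ⇒ (c0=2, c1=-1/2)
[Gauss-Seidel] macro 2: S0 reads c0=2 → after 3×micro: -1; S1 reads c0=-1 → after 1×micro: 3/4 ⇒ (c0=-1, c1=3/4)
[Gauss-Seidel] macro 3: S0 reads c0=-1 → after 3×micro: 0; S1 reads c0=0 → after 1×micro: 3/8 ⇒ (c0=0, c1=3/8)
[Gauss-Seidel] macro 4: S0 reads c0=0 → after 3×micro: 2; S1 reads c0=2 → after 1×micro: -29/16 ⇒ (c0=2, c1=-29/16)
[Gauss-Seidel] macro 5: S0 reads c0=2 → after 3×micro: -1; S1 reads c0=-1 → after 1×micro: 3/32 ⇒ (c0=-1, c1=3/32)
[Gauss-Seidel] macro 6: S0 reads c0=-1 → after 3×micro: 0; S1 reads c0=0 → after 1×micro: 3/64 ⇒ (c0=0, c1=3/64)
[Gauss-Seidel] macro 7: S0 reads c0=0 → after 3×micro: 2; S1 reads c0=2 → after 1×micro: -253/128 ⇒ (c0=2, c1=-253/128)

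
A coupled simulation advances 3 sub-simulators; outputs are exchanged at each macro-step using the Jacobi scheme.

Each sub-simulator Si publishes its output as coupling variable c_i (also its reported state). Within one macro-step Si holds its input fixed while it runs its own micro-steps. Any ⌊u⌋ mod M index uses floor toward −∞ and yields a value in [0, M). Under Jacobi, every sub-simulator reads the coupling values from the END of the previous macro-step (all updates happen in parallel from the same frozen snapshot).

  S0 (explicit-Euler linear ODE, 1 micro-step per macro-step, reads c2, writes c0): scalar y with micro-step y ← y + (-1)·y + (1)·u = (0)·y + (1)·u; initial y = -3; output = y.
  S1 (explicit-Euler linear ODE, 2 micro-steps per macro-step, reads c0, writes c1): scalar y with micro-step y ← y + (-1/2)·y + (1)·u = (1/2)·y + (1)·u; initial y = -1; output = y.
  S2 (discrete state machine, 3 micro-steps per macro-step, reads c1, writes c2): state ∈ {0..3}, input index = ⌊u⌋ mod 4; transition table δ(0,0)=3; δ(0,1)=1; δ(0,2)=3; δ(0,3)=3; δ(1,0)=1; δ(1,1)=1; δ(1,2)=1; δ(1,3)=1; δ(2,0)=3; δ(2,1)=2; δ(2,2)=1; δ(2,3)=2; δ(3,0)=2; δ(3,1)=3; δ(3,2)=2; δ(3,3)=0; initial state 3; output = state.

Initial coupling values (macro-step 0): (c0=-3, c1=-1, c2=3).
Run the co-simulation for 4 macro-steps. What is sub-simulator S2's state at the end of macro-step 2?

macro 1: S0 reads c2=3 → after 1×micro: 3; S1 reads c0=-3 → after 2×micro: -19/4; S2 reads c1=-1 → after 3×micro: 0 ⇒ (c0=3, c1=-19/4, c2=0)
macro 2: S0 reads c2=0 → after 1×micro: 0; S1 reads c0=3 → after 2×micro: 53/16; S2 reads c1=-19/4 → after 3×micro: 3 ⇒ (c0=0, c1=53/16, c2=3)
macro 3: S0 reads c2=3 → after 1×micro: 3; S1 reads c0=0 → after 2×micro: 53/64; S2 reads c1=53/16 → after 3×micro: 0 ⇒ (c0=3, c1=53/64, c2=0)
macro 4: S0 reads c2=0 → after 1×micro: 0; S1 reads c0=3 → after 2×micro: 1205/256; S2 reads c1=53/64 → after 3×micro: 3 ⇒ (c0=0, c1=1205/256, c2=3)

S2 state at macro-step 2 = 3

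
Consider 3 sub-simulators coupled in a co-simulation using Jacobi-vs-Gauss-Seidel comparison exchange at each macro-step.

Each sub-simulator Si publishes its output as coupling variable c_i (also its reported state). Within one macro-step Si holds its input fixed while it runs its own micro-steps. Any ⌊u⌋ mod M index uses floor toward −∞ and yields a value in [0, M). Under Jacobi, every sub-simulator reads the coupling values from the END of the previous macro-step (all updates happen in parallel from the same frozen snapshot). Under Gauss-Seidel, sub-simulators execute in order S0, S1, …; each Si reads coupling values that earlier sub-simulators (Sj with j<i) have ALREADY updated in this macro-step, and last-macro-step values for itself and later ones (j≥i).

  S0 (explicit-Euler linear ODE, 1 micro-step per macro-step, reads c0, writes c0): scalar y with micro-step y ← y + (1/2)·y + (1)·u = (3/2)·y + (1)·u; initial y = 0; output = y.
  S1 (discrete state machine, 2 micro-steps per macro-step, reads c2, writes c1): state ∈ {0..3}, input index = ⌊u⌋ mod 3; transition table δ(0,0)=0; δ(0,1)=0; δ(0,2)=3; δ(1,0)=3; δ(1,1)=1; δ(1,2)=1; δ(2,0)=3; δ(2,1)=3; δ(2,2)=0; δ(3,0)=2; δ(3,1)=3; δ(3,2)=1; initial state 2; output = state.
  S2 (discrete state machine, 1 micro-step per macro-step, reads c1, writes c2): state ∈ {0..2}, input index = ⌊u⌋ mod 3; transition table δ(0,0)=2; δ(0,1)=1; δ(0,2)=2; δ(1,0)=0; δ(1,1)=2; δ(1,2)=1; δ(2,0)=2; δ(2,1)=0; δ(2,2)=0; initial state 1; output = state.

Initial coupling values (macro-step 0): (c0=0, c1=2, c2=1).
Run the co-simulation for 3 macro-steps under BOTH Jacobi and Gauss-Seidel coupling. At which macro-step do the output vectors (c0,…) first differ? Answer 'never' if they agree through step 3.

first divergence at macro-step: 1

[Jacobi] macro 1: S0 reads c0=0 → after 1×micro: 0; S1 reads c2=1 → after 2×micro: 3; S2 reads c1=2 → after 1×micro: 1 ⇒ (c0=0, c1=3, c2=1)
[Jacobi] macro 2: S0 reads c0=0 → after 1×micro: 0; S1 reads c2=1 → after 2×micro: 3; S2 reads c1=3 → after 1×micro: 0 ⇒ (c0=0, c1=3, c2=0)
[Jacobi] macro 3: S0 reads c0=0 → after 1×micro: 0; S1 reads c2=0 → after 2×micro: 3; S2 reads c1=3 → after 1×micro: 2 ⇒ (c0=0, c1=3, c2=2)
[Gauss-Seidel] macro 1: S0 reads c0=0 → after 1×micro: 0; S1 reads c2=1 → after 2×micro: 3; S2 reads c1=3 → after 1×micro: 0 ⇒ (c0=0, c1=3, c2=0)
[Gauss-Seidel] macro 2: S0 reads c0=0 → after 1×micro: 0; S1 reads c2=0 → after 2×micro: 3; S2 reads c1=3 → after 1×micro: 2 ⇒ (c0=0, c1=3, c2=2)
[Gauss-Seidel] macro 3: S0 reads c0=0 → after 1×micro: 0; S1 reads c2=2 → after 2×micro: 1; S2 reads c1=1 → after 1×micro: 0 ⇒ (c0=0, c1=1, c2=0)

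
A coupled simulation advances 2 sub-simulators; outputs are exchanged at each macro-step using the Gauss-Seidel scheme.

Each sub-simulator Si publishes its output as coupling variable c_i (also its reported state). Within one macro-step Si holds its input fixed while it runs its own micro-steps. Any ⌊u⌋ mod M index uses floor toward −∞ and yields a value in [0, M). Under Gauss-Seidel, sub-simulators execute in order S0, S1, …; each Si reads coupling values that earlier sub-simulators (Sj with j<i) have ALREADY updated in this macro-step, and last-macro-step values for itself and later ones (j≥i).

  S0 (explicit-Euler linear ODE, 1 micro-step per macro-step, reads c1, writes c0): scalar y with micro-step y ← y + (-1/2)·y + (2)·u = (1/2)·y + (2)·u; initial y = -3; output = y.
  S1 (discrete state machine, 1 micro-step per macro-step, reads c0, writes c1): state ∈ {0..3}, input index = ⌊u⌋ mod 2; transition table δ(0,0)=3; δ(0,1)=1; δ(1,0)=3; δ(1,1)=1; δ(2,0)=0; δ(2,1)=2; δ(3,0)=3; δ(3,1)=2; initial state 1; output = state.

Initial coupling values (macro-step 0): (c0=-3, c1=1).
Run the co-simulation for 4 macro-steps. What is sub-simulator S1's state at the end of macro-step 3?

macro 1: S0 reads c1=1 → after 1×micro: 1/2; S1 reads c0=1/2 → after 1×micro: 3 ⇒ (c0=1/2, c1=3)
macro 2: S0 reads c1=3 → after 1×micro: 25/4; S1 reads c0=25/4 → after 1×micro: 3 ⇒ (c0=25/4, c1=3)
macro 3: S0 reads c1=3 → after 1×micro: 73/8; S1 reads c0=73/8 → after 1×micro: 2 ⇒ (c0=73/8, c1=2)
macro 4: S0 reads c1=2 → after 1×micro: 137/16; S1 reads c0=137/16 → after 1×micro: 0 ⇒ (c0=137/16, c1=0)

S1 state at macro-step 3 = 2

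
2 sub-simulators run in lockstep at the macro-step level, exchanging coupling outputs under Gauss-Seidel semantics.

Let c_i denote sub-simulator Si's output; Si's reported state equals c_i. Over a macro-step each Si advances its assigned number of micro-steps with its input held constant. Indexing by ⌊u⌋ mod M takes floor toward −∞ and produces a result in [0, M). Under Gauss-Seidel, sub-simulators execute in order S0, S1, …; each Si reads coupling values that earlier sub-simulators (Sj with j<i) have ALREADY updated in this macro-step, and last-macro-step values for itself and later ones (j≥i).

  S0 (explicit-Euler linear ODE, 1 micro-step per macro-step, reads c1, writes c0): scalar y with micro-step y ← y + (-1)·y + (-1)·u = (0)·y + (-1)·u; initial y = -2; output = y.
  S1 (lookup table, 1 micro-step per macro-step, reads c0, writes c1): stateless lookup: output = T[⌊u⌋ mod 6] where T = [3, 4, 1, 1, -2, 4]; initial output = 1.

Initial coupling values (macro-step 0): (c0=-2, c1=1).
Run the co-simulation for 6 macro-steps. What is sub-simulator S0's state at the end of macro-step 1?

macro 1: S0 reads c1=1 → after 1×micro: -1; S1 reads c0=-1 → after 1×micro: 4 ⇒ (c0=-1, c1=4)
macro 2: S0 reads c1=4 → after 1×micro: -4; S1 reads c0=-4 → after 1×micro: 1 ⇒ (c0=-4, c1=1)
macro 3: S0 reads c1=1 → after 1×micro: -1; S1 reads c0=-1 → after 1×micro: 4 ⇒ (c0=-1, c1=4)
macro 4: S0 reads c1=4 → after 1×micro: -4; S1 reads c0=-4 → after 1×micro: 1 ⇒ (c0=-4, c1=1)
macro 5: S0 reads c1=1 → after 1×micro: -1; S1 reads c0=-1 → after 1×micro: 4 ⇒ (c0=-1, c1=4)
macro 6: S0 reads c1=4 → after 1×micro: -4; S1 reads c0=-4 → after 1×micro: 1 ⇒ (c0=-4, c1=1)

S0 state at macro-step 1 = -1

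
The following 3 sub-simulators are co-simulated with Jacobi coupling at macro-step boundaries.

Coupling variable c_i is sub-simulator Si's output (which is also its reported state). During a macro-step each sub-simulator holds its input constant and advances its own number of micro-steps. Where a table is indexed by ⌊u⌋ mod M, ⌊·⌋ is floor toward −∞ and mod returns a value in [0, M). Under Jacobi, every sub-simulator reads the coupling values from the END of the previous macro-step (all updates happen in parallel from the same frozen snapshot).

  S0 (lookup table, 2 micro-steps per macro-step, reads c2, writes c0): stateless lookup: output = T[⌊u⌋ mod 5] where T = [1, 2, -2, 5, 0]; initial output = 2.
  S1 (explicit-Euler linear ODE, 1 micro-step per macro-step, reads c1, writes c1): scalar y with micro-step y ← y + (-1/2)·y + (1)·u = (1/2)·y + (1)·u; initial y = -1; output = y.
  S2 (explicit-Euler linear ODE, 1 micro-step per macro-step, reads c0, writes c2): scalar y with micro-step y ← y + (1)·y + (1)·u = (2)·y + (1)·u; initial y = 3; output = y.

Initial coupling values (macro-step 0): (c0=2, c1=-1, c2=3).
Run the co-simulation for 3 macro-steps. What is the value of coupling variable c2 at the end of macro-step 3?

macro 1: S0 reads c2=3 → after 2×micro: 5; S1 reads c1=-1 → after 1×micro: -3/2; S2 reads c0=2 → after 1×micro: 8 ⇒ (c0=5, c1=-3/2, c2=8)
macro 2: S0 reads c2=8 → after 2×micro: 5; S1 reads c1=-3/2 → after 1×micro: -9/4; S2 reads c0=5 → after 1×micro: 21 ⇒ (c0=5, c1=-9/4, c2=21)
macro 3: S0 reads c2=21 → after 2×micro: 2; S1 reads c1=-9/4 → after 1×micro: -27/8; S2 reads c0=5 → after 1×micro: 47 ⇒ (c0=2, c1=-27/8, c2=47)

c2 at macro-step 3 = 47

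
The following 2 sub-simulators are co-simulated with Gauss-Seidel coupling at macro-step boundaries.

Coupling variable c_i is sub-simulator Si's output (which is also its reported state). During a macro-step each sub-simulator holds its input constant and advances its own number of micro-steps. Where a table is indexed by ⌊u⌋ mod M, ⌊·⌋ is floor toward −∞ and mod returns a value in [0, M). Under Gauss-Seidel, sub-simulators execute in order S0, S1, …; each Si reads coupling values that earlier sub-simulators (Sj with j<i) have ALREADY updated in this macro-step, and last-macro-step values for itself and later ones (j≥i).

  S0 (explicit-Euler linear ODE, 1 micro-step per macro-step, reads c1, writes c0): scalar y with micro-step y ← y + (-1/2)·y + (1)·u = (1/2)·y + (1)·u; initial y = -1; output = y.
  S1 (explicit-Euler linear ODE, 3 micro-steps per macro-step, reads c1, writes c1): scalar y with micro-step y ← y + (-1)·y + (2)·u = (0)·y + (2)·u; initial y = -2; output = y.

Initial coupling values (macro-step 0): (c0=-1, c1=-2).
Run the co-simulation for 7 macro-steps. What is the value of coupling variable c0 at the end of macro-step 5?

c0 at macro-step 5 = -1365/32

macro 1: S0 reads c1=-2 → after 1×micro: -5/2; S1 reads c1=-2 → after 3×micro: -4 ⇒ (c0=-5/2, c1=-4)
macro 2: S0 reads c1=-4 → after 1×micro: -21/4; S1 reads c1=-4 → after 3×micro: -8 ⇒ (c0=-21/4, c1=-8)
macro 3: S0 reads c1=-8 → after 1×micro: -85/8; S1 reads c1=-8 → after 3×micro: -16 ⇒ (c0=-85/8, c1=-16)
macro 4: S0 reads c1=-16 → after 1×micro: -341/16; S1 reads c1=-16 → after 3×micro: -32 ⇒ (c0=-341/16, c1=-32)
macro 5: S0 reads c1=-32 → after 1×micro: -1365/32; S1 reads c1=-32 → after 3×micro: -64 ⇒ (c0=-1365/32, c1=-64)
macro 6: S0 reads c1=-64 → after 1×micro: -5461/64; S1 reads c1=-64 → after 3×micro: -128 ⇒ (c0=-5461/64, c1=-128)
macro 7: S0 reads c1=-128 → after 1×micro: -21845/128; S1 reads c1=-128 → after 3×micro: -256 ⇒ (c0=-21845/128, c1=-256)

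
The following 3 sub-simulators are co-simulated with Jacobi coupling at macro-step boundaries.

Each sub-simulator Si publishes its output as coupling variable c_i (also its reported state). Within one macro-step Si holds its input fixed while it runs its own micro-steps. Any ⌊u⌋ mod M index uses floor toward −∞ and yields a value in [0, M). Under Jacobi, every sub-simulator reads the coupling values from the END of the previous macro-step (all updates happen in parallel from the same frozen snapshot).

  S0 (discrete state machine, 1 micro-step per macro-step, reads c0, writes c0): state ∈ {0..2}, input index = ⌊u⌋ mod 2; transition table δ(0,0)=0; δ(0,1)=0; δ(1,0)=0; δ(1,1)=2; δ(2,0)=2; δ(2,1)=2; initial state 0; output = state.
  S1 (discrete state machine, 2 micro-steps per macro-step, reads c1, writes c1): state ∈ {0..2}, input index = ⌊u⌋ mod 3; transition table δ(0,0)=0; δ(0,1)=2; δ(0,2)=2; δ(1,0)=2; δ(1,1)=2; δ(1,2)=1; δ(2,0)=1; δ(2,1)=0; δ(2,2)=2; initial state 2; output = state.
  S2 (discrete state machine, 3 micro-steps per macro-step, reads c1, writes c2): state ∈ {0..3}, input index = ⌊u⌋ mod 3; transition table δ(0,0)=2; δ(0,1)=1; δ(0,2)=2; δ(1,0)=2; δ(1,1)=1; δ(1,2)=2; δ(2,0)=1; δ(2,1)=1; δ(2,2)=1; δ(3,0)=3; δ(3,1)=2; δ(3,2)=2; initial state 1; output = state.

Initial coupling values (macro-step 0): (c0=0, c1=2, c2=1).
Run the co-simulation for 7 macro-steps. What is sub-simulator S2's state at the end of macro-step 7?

macro 1: S0 reads c0=0 → after 1×micro: 0; S1 reads c1=2 → after 2×micro: 2; S2 reads c1=2 → after 3×micro: 2 ⇒ (c0=0, c1=2, c2=2)
macro 2: S0 reads c0=0 → after 1×micro: 0; S1 reads c1=2 → after 2×micro: 2; S2 reads c1=2 → after 3×micro: 1 ⇒ (c0=0, c1=2, c2=1)
macro 3: S0 reads c0=0 → after 1×micro: 0; S1 reads c1=2 → after 2×micro: 2; S2 reads c1=2 → after 3×micro: 2 ⇒ (c0=0, c1=2, c2=2)
macro 4: S0 reads c0=0 → after 1×micro: 0; S1 reads c1=2 → after 2×micro: 2; S2 reads c1=2 → after 3×micro: 1 ⇒ (c0=0, c1=2, c2=1)
macro 5: S0 reads c0=0 → after 1×micro: 0; S1 reads c1=2 → after 2×micro: 2; S2 reads c1=2 → after 3×micro: 2 ⇒ (c0=0, c1=2, c2=2)
macro 6: S0 reads c0=0 → after 1×micro: 0; S1 reads c1=2 → after 2×micro: 2; S2 reads c1=2 → after 3×micro: 1 ⇒ (c0=0, c1=2, c2=1)
macro 7: S0 reads c0=0 → after 1×micro: 0; S1 reads c1=2 → after 2×micro: 2; S2 reads c1=2 → after 3×micro: 2 ⇒ (c0=0, c1=2, c2=2)

S2 state at macro-step 7 = 2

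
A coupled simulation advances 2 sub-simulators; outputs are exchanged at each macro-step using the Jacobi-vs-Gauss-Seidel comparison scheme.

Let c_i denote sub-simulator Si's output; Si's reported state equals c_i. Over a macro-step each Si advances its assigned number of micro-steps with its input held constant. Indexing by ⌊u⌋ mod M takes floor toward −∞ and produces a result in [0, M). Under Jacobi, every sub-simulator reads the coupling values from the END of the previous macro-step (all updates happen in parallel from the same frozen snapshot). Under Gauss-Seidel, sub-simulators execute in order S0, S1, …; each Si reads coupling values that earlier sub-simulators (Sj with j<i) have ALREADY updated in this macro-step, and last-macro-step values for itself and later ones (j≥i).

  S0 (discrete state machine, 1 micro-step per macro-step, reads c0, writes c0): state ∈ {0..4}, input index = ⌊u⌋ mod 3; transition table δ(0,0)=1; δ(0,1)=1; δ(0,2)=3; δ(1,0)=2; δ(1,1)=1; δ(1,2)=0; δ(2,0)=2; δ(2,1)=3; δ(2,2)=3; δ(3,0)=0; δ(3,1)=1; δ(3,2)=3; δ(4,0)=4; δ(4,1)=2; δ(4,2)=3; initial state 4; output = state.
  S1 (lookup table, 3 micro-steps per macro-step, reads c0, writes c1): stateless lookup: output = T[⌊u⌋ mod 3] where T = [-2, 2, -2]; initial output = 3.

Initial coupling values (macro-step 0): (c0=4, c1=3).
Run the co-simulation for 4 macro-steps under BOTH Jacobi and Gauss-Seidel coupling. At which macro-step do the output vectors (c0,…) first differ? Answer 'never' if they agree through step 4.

first divergence at macro-step: 1

[Jacobi] macro 1: S0 reads c0=4 → after 1×micro: 2; S1 reads c0=4 → after 3×micro: 2 ⇒ (c0=2, c1=2)
[Jacobi] macro 2: S0 reads c0=2 → after 1×micro: 3; S1 reads c0=2 → after 3×micro: -2 ⇒ (c0=3, c1=-2)
[Jacobi] macro 3: S0 reads c0=3 → after 1×micro: 0; S1 reads c0=3 → after 3×micro: -2 ⇒ (c0=0, c1=-2)
[Jacobi] macro 4: S0 reads c0=0 → after 1×micro: 1; S1 reads c0=0 → after 3×micro: -2 ⇒ (c0=1, c1=-2)
[Gauss-Seidel] macro 1: S0 reads c0=4 → after 1×micro: 2; S1 reads c0=2 → after 3×micro: -2 ⇒ (c0=2, c1=-2)
[Gauss-Seidel] macro 2: S0 reads c0=2 → after 1×micro: 3; S1 reads c0=3 → after 3×micro: -2 ⇒ (c0=3, c1=-2)
[Gauss-Seidel] macro 3: S0 reads c0=3 → after 1×micro: 0; S1 reads c0=0 → after 3×micro: -2 ⇒ (c0=0, c1=-2)
[Gauss-Seidel] macro 4: S0 reads c0=0 → after 1×micro: 1; S1 reads c0=1 → after 3×micro: 2 ⇒ (c0=1, c1=2)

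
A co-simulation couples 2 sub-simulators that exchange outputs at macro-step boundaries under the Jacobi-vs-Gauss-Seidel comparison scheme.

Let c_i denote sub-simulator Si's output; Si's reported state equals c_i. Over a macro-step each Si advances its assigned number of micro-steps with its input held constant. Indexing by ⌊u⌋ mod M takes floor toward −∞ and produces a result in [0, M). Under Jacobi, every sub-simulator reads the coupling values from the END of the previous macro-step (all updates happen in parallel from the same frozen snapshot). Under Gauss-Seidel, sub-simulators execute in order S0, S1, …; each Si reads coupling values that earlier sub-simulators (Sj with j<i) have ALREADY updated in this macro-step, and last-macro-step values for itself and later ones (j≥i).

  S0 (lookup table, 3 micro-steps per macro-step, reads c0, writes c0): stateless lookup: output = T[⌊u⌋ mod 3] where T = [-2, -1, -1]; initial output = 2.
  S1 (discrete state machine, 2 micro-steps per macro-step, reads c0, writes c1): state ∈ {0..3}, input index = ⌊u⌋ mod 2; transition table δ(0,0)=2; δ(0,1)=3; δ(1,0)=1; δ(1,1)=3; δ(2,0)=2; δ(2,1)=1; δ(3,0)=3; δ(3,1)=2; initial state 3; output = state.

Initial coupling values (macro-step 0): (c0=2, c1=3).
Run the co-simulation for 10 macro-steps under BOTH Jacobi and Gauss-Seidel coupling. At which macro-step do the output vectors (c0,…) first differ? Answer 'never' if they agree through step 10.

first divergence at macro-step: 1

[Jacobi] macro 1: S0 reads c0=2 → after 3×micro: -1; S1 reads c0=2 → after 2×micro: 3 ⇒ (c0=-1, c1=3)
[Jacobi] macro 2: S0 reads c0=-1 → after 3×micro: -1; S1 reads c0=-1 → after 2×micro: 1 ⇒ (c0=-1, c1=1)
[Jacobi] macro 3: S0 reads c0=-1 → after 3×micro: -1; S1 reads c0=-1 → after 2×micro: 2 ⇒ (c0=-1, c1=2)
[Jacobi] macro 4: S0 reads c0=-1 → after 3×micro: -1; S1 reads c0=-1 → after 2×micro: 3 ⇒ (c0=-1, c1=3)
[Jacobi] macro 5: S0 reads c0=-1 → after 3×micro: -1; S1 reads c0=-1 → after 2×micro: 1 ⇒ (c0=-1, c1=1)
[Jacobi] macro 6: S0 reads c0=-1 → after 3×micro: -1; S1 reads c0=-1 → after 2×micro: 2 ⇒ (c0=-1, c1=2)
[Jacobi] macro 7: S0 reads c0=-1 → after 3×micro: -1; S1 reads c0=-1 → after 2×micro: 3 ⇒ (c0=-1, c1=3)
[Jacobi] macro 8: S0 reads c0=-1 → after 3×micro: -1; S1 reads c0=-1 → after 2×micro: 1 ⇒ (c0=-1, c1=1)
[Jacobi] macro 9: S0 reads c0=-1 → after 3×micro: -1; S1 reads c0=-1 → after 2×micro: 2 ⇒ (c0=-1, c1=2)
[Jacobi] macro 10: S0 reads c0=-1 → after 3×micro: -1; S1 reads c0=-1 → after 2×micro: 3 ⇒ (c0=-1, c1=3)
[Gauss-Seidel] macro 1: S0 reads c0=2 → after 3×micro: -1; S1 reads c0=-1 → after 2×micro: 1 ⇒ (c0=-1, c1=1)
[Gauss-Seidel] macro 2: S0 reads c0=-1 → after 3×micro: -1; S1 reads c0=-1 → after 2×micro: 2 ⇒ (c0=-1, c1=2)
[Gauss-Seidel] macro 3: S0 reads c0=-1 → after 3×micro: -1; S1 reads c0=-1 → after 2×micro: 3 ⇒ (c0=-1, c1=3)
[Gauss-Seidel] macro 4: S0 reads c0=-1 → after 3×micro: -1; S1 reads c0=-1 → after 2×micro: 1 ⇒ (c0=-1, c1=1)
[Gauss-Seidel] macro 5: S0 reads c0=-1 → after 3×micro: -1; S1 reads c0=-1 → after 2×micro: 2 ⇒ (c0=-1, c1=2)
[Gauss-Seidel] macro 6: S0 reads c0=-1 → after 3×micro: -1; S1 reads c0=-1 → after 2×micro: 3 ⇒ (c0=-1, c1=3)
[Gauss-Seidel] macro 7: S0 reads c0=-1 → after 3×micro: -1; S1 reads c0=-1 → after 2×micro: 1 ⇒ (c0=-1, c1=1)
[Gauss-Seidel] macro 8: S0 reads c0=-1 → after 3×micro: -1; S1 reads c0=-1 → after 2×micro: 2 ⇒ (c0=-1, c1=2)
[Gauss-Seidel] macro 9: S0 reads c0=-1 → after 3×micro: -1; S1 reads c0=-1 → after 2×micro: 3 ⇒ (c0=-1, c1=3)
[Gauss-Seidel] macro 10: S0 reads c0=-1 → after 3×micro: -1; S1 reads c0=-1 → after 2×micro: 1 ⇒ (c0=-1, c1=1)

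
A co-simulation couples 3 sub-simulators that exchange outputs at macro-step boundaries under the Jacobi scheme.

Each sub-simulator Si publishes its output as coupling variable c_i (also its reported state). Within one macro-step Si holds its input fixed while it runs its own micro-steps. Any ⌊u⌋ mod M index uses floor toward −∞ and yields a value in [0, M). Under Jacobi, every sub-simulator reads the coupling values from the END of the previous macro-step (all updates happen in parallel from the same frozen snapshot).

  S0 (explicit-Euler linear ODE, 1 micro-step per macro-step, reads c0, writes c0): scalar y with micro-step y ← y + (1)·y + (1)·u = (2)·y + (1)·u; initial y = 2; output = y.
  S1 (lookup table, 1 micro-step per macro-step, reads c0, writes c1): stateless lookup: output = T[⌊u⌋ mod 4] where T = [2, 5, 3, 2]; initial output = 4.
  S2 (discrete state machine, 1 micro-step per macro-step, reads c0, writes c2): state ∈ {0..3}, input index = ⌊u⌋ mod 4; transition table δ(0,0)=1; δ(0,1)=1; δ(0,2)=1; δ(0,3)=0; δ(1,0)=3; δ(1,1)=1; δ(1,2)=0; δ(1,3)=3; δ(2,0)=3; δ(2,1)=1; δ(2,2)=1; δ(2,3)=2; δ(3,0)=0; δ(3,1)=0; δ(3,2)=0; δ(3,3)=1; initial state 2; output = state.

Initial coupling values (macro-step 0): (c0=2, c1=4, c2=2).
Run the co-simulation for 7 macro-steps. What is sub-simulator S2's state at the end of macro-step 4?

S2 state at macro-step 4 = 0

macro 1: S0 reads c0=2 → after 1×micro: 6; S1 reads c0=2 → after 1×micro: 3; S2 reads c0=2 → after 1×micro: 1 ⇒ (c0=6, c1=3, c2=1)
macro 2: S0 reads c0=6 → after 1×micro: 18; S1 reads c0=6 → after 1×micro: 3; S2 reads c0=6 → after 1×micro: 0 ⇒ (c0=18, c1=3, c2=0)
macro 3: S0 reads c0=18 → after 1×micro: 54; S1 reads c0=18 → after 1×micro: 3; S2 reads c0=18 → after 1×micro: 1 ⇒ (c0=54, c1=3, c2=1)
macro 4: S0 reads c0=54 → after 1×micro: 162; S1 reads c0=54 → after 1×micro: 3; S2 reads c0=54 → after 1×micro: 0 ⇒ (c0=162, c1=3, c2=0)
macro 5: S0 reads c0=162 → after 1×micro: 486; S1 reads c0=162 → after 1×micro: 3; S2 reads c0=162 → after 1×micro: 1 ⇒ (c0=486, c1=3, c2=1)
macro 6: S0 reads c0=486 → after 1×micro: 1458; S1 reads c0=486 → after 1×micro: 3; S2 reads c0=486 → after 1×micro: 0 ⇒ (c0=1458, c1=3, c2=0)
macro 7: S0 reads c0=1458 → after 1×micro: 4374; S1 reads c0=1458 → after 1×micro: 3; S2 reads c0=1458 → after 1×micro: 1 ⇒ (c0=4374, c1=3, c2=1)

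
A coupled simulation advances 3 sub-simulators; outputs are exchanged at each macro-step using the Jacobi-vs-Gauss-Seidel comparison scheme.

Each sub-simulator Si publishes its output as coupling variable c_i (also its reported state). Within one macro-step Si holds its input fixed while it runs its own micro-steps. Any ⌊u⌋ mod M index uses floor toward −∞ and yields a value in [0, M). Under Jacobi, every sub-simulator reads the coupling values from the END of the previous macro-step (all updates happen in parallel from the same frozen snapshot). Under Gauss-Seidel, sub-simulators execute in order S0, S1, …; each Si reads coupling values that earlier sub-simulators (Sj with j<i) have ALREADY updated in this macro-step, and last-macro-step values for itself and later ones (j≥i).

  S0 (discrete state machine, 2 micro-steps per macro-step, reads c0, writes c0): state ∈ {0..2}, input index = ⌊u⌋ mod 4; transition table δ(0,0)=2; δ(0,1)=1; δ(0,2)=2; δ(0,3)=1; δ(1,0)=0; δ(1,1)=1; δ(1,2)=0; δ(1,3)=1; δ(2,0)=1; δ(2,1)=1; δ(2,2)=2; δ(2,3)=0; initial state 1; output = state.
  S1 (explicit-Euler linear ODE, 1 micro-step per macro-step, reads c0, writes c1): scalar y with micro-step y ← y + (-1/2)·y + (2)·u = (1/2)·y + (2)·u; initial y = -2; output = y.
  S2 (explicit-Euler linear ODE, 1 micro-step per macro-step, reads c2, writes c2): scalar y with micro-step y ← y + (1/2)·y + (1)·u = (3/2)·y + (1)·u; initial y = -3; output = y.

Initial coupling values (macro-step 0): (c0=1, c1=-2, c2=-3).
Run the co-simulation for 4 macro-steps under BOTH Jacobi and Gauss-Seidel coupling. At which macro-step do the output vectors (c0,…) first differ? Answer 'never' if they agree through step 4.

[Jacobi] macro 1: S0 reads c0=1 → after 2×micro: 1; S1 reads c0=1 → after 1×micro: 1; S2 reads c2=-3 → after 1×micro: -15/2 ⇒ (c0=1, c1=1, c2=-15/2)
[Jacobi] macro 2: S0 reads c0=1 → after 2×micro: 1; S1 reads c0=1 → after 1×micro: 5/2; S2 reads c2=-15/2 → after 1×micro: -75/4 ⇒ (c0=1, c1=5/2, c2=-75/4)
[Jacobi] macro 3: S0 reads c0=1 → after 2×micro: 1; S1 reads c0=1 → after 1×micro: 13/4; S2 reads c2=-75/4 → after 1×micro: -375/8 ⇒ (c0=1, c1=13/4, c2=-375/8)
[Jacobi] macro 4: S0 reads c0=1 → after 2×micro: 1; S1 reads c0=1 → after 1×micro: 29/8; S2 reads c2=-375/8 → after 1×micro: -1875/16 ⇒ (c0=1, c1=29/8, c2=-1875/16)
[Gauss-Seidel] macro 1: S0 reads c0=1 → after 2×micro: 1; S1 reads c0=1 → after 1×micro: 1; S2 reads c2=-3 → after 1×micro: -15/2 ⇒ (c0=1, c1=1, c2=-15/2)
[Gauss-Seidel] macro 2: S0 reads c0=1 → after 2×micro: 1; S1 reads c0=1 → after 1×micro: 5/2; S2 reads c2=-15/2 → after 1×micro: -75/4 ⇒ (c0=1, c1=5/2, c2=-75/4)
[Gauss-Seidel] macro 3: S0 reads c0=1 → after 2×micro: 1; S1 reads c0=1 → after 1×micro: 13/4; S2 reads c2=-75/4 → after 1×micro: -375/8 ⇒ (c0=1, c1=13/4, c2=-375/8)
[Gauss-Seidel] macro 4: S0 reads c0=1 → after 2×micro: 1; S1 reads c0=1 → after 1×micro: 29/8; S2 reads c2=-375/8 → after 1×micro: -1875/16 ⇒ (c0=1, c1=29/8, c2=-1875/16)

first divergence at macro-step: never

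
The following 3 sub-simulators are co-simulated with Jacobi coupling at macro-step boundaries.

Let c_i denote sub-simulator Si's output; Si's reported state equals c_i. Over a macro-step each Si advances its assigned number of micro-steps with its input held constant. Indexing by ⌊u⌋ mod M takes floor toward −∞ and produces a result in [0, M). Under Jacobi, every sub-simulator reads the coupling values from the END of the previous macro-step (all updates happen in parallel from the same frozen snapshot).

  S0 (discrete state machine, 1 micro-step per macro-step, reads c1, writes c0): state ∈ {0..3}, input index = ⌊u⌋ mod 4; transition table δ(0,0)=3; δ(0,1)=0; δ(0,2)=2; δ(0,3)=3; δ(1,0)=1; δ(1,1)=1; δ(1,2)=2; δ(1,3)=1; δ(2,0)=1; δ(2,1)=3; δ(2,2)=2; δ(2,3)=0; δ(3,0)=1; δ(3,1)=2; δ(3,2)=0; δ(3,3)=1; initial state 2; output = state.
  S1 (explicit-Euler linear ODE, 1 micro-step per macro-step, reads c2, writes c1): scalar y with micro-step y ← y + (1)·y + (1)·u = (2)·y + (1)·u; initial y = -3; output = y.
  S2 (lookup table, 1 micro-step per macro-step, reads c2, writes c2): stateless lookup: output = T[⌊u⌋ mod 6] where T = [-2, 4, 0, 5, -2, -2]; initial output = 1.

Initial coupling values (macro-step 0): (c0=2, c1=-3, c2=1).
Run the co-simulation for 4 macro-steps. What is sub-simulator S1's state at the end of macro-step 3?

S1 state at macro-step 3 = -14

macro 1: S0 reads c1=-3 → after 1×micro: 3; S1 reads c2=1 → after 1×micro: -5; S2 reads c2=1 → after 1×micro: 4 ⇒ (c0=3, c1=-5, c2=4)
macro 2: S0 reads c1=-5 → after 1×micro: 1; S1 reads c2=4 → after 1×micro: -6; S2 reads c2=4 → after 1×micro: -2 ⇒ (c0=1, c1=-6, c2=-2)
macro 3: S0 reads c1=-6 → after 1×micro: 2; S1 reads c2=-2 → after 1×micro: -14; S2 reads c2=-2 → after 1×micro: -2 ⇒ (c0=2, c1=-14, c2=-2)
macro 4: S0 reads c1=-14 → after 1×micro: 2; S1 reads c2=-2 → after 1×micro: -30; S2 reads c2=-2 → after 1×micro: -2 ⇒ (c0=2, c1=-30, c2=-2)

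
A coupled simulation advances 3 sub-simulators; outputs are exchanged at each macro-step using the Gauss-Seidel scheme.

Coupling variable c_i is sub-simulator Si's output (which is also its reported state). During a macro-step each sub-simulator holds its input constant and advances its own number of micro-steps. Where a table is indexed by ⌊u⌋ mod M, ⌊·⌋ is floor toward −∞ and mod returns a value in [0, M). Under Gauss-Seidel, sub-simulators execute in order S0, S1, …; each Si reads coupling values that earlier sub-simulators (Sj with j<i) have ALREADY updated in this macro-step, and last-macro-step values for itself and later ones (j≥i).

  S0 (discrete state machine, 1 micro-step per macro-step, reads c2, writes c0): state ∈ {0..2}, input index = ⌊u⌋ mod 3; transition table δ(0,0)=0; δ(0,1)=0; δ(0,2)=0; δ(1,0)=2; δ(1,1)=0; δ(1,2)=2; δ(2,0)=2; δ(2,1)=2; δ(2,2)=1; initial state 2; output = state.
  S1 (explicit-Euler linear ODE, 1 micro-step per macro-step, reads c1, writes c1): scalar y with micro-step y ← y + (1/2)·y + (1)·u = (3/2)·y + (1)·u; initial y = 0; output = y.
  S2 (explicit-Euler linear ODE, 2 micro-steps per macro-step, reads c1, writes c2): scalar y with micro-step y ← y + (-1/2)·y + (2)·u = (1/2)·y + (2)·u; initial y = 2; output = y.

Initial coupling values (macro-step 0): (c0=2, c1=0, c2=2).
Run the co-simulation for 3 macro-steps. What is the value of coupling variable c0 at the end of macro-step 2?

c0 at macro-step 2 = 2

macro 1: S0 reads c2=2 → after 1×micro: 1; S1 reads c1=0 → after 1×micro: 0; S2 reads c1=0 → after 2×micro: 1/2 ⇒ (c0=1, c1=0, c2=1/2)
macro 2: S0 reads c2=1/2 → after 1×micro: 2; S1 reads c1=0 → after 1×micro: 0; S2 reads c1=0 → after 2×micro: 1/8 ⇒ (c0=2, c1=0, c2=1/8)
macro 3: S0 reads c2=1/8 → after 1×micro: 2; S1 reads c1=0 → after 1×micro: 0; S2 reads c1=0 → after 2×micro: 1/32 ⇒ (c0=2, c1=0, c2=1/32)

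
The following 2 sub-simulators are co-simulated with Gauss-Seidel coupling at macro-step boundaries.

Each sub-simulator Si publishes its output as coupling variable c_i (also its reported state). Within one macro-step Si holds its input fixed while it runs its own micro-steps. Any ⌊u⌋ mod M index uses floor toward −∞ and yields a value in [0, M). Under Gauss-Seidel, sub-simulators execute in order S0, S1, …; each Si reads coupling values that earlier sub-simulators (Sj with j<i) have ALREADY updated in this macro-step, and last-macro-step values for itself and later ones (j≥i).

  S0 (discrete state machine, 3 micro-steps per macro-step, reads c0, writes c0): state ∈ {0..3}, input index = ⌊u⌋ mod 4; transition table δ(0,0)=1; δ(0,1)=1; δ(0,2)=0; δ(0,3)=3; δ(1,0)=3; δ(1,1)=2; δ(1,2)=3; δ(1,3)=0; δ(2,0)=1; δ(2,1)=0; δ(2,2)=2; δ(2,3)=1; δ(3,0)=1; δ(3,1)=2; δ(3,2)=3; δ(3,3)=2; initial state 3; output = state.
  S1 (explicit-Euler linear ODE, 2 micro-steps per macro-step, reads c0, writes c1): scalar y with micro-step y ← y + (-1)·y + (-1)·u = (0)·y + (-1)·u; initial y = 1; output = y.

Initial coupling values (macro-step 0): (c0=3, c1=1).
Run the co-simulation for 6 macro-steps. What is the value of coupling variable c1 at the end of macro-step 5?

c1 at macro-step 5 = -1

macro 1: S0 reads c0=3 → after 3×micro: 0; S1 reads c0=0 → after 2×micro: 0 ⇒ (c0=0, c1=0)
macro 2: S0 reads c0=0 → after 3×micro: 1; S1 reads c0=1 → after 2×micro: -1 ⇒ (c0=1, c1=-1)
macro 3: S0 reads c0=1 → after 3×micro: 1; S1 reads c0=1 → after 2×micro: -1 ⇒ (c0=1, c1=-1)
macro 4: S0 reads c0=1 → after 3×micro: 1; S1 reads c0=1 → after 2×micro: -1 ⇒ (c0=1, c1=-1)
macro 5: S0 reads c0=1 → after 3×micro: 1; S1 reads c0=1 → after 2×micro: -1 ⇒ (c0=1, c1=-1)
macro 6: S0 reads c0=1 → after 3×micro: 1; S1 reads c0=1 → after 2×micro: -1 ⇒ (c0=1, c1=-1)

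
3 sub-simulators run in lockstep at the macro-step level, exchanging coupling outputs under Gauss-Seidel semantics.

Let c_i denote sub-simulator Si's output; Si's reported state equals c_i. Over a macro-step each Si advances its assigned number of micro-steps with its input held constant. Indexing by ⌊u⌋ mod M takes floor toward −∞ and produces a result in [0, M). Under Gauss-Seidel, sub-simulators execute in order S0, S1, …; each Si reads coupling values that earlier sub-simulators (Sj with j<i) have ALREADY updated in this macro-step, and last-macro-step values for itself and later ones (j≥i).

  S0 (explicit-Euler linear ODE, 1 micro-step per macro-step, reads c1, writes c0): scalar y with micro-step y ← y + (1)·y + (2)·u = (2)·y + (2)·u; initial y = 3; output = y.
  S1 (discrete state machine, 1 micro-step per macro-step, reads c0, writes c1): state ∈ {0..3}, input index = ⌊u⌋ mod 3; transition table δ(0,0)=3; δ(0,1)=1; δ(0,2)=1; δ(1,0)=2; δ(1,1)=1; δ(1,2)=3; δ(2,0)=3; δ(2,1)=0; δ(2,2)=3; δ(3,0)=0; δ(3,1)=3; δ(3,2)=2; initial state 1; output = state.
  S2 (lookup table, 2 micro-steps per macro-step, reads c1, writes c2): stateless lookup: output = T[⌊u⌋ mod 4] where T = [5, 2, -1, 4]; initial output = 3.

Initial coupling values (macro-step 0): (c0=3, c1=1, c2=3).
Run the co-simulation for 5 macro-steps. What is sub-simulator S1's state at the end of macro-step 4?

S1 state at macro-step 4 = 3

macro 1: S0 reads c1=1 → after 1×micro: 8; S1 reads c0=8 → after 1×micro: 3; S2 reads c1=3 → after 2×micro: 4 ⇒ (c0=8, c1=3, c2=4)
macro 2: S0 reads c1=3 → after 1×micro: 22; S1 reads c0=22 → after 1×micro: 3; S2 reads c1=3 → after 2×micro: 4 ⇒ (c0=22, c1=3, c2=4)
macro 3: S0 reads c1=3 → after 1×micro: 50; S1 reads c0=50 → after 1×micro: 2; S2 reads c1=2 → after 2×micro: -1 ⇒ (c0=50, c1=2, c2=-1)
macro 4: S0 reads c1=2 → after 1×micro: 104; S1 reads c0=104 → after 1×micro: 3; S2 reads c1=3 → after 2×micro: 4 ⇒ (c0=104, c1=3, c2=4)
macro 5: S0 reads c1=3 → after 1×micro: 214; S1 reads c0=214 → after 1×micro: 3; S2 reads c1=3 → after 2×micro: 4 ⇒ (c0=214, c1=3, c2=4)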